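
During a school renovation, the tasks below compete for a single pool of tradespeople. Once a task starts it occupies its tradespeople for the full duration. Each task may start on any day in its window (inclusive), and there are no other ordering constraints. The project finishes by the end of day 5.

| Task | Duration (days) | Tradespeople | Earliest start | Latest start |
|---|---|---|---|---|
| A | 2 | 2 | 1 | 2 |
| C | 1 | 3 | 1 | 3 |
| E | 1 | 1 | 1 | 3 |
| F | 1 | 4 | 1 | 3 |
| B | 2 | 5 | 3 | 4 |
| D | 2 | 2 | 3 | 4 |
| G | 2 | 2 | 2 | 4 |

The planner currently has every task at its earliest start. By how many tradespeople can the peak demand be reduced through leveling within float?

Early-start peak: d1:10  d2:4  d3:9  d4:7  d5:0 ⇒ 10.
Leveled (A@1, C@1, E@1, F@3, B@4, D@4, G@2): d1:6  d2:4  d3:6  d4:7  d5:7 ⇒ 7.
Reduction 10 − 7 = 3.

3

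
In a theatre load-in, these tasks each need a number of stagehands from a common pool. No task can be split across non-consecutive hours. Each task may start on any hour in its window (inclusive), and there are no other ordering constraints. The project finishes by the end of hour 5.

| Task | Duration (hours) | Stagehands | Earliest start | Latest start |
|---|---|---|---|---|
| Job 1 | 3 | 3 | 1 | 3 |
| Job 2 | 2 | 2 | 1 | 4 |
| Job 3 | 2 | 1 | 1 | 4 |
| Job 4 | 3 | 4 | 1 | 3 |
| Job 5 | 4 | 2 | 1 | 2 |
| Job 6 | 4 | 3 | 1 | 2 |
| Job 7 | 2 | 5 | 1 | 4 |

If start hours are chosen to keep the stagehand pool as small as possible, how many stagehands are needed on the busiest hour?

Early-start (Job 1@1, Job 2@1, Job 3@1, Job 4@1, Job 5@1, Job 6@1, Job 7@1) gives peak 20: h1:20  h2:20  h3:12  h4:5  h5:0.
Shift Job 2→4, Job 7→4.
Schedule Job 1@1, Job 2@4, Job 3@1, Job 4@1, Job 5@1, Job 6@1, Job 7@4: h1:13  h2:13  h3:12  h4:12  h5:7 — peak 13.

13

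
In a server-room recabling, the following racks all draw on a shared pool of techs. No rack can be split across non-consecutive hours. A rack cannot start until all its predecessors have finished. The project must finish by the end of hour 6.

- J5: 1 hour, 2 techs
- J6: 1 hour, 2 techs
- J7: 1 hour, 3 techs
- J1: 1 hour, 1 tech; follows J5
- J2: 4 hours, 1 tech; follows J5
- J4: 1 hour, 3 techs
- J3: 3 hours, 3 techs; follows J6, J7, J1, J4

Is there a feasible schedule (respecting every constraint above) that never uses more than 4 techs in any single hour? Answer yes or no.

Schedule J5@1, J6@1, J7@2, J1@2, J2@3, J4@3, J3@4: h1:4  h2:4  h3:4  h4:4  h5:4  h6:4 — peak 4 ≤ 4.

yes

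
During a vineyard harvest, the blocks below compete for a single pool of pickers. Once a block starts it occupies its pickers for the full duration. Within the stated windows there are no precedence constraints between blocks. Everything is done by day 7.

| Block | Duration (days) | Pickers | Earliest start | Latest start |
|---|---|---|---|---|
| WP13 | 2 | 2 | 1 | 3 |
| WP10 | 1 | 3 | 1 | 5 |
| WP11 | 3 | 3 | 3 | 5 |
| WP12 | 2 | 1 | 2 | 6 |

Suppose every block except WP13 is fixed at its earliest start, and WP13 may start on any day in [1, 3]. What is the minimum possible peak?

5

WP13@1: d1:5  d2:3  d3:4  d4:3  d5:3  d6:0  d7:0 → peak 5
WP13@2: d1:3  d2:3  d3:6  d4:3  d5:3  d6:0  d7:0 → peak 6
WP13@3: d1:3  d2:1  d3:6  d4:5  d5:3  d6:0  d7:0 → peak 6
Best is WP13@1, peak 5.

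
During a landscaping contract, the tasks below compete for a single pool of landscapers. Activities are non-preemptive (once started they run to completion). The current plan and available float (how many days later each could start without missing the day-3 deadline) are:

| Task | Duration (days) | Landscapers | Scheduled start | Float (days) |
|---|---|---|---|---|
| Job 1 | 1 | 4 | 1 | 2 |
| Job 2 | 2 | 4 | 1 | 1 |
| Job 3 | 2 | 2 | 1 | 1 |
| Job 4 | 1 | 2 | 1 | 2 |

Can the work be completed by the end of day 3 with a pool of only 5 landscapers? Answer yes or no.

no

Total landscaper-days = 18; over 3 days the average is 18/3 > 5, so some day must exceed 5.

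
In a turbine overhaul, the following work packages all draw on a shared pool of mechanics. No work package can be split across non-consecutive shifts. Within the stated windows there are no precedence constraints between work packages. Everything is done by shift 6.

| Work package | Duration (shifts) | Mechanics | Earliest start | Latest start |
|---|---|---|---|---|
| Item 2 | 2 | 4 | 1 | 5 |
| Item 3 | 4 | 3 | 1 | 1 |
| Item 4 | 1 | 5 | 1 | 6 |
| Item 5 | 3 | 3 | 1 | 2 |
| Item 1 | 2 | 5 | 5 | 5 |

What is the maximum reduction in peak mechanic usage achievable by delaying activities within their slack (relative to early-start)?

6

Early-start peak: s1:15  s2:10  s3:6  s4:3  s5:5  s6:5 ⇒ 15.
Leveled (Item 2@5, Item 3@1, Item 4@1, Item 5@2, Item 1@5): s1:8  s2:6  s3:6  s4:6  s5:9  s6:9 ⇒ 9.
Reduction 15 − 9 = 6.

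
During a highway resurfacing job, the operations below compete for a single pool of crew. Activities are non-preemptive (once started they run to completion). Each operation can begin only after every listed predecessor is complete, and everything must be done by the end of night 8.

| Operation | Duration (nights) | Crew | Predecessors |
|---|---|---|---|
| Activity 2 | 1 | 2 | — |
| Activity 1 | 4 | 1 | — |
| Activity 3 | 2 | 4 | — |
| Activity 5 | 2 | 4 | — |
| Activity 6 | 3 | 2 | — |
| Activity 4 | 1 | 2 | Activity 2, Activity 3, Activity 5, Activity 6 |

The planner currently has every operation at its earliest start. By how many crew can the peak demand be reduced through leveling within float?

8

Early-start peak: n1:13  n2:11  n3:3  n4:3  n5:0  n6:0  n7:0  n8:0 ⇒ 13.
Leveled (Activity 2@1, Activity 1@1, Activity 3@4, Activity 5@6, Activity 6@1, Activity 4@8): n1:5  n2:3  n3:3  n4:5  n5:4  n6:4  n7:4  n8:2 ⇒ 5.
Reduction 13 − 5 = 8.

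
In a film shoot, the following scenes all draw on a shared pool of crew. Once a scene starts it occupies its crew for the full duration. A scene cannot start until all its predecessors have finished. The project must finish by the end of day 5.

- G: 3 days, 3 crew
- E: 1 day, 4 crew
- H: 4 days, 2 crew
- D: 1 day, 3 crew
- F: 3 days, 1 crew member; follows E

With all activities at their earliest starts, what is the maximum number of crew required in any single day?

Early-start schedule: G@1, E@1, H@1, D@1, F@2.
Load per day: day 1: 12, day 2: 6, day 3: 6, day 4: 3, day 5: 0.
Peak is 12.

12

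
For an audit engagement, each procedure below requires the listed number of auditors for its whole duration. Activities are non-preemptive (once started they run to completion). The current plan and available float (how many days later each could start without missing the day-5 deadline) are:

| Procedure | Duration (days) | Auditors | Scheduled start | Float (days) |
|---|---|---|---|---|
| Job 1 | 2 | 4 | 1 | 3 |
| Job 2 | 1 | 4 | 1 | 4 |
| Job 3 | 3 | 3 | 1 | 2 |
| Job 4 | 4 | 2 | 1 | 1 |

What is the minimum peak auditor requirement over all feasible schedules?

7

Early-start (Job 1@1, Job 2@1, Job 3@1, Job 4@1) gives peak 13: d1:13  d2:9  d3:5  d4:2  d5:0.
Shift Job 2→5, Job 3→3.
Schedule Job 1@1, Job 2@5, Job 3@3, Job 4@1: d1:6  d2:6  d3:5  d4:5  d5:7 — peak 7.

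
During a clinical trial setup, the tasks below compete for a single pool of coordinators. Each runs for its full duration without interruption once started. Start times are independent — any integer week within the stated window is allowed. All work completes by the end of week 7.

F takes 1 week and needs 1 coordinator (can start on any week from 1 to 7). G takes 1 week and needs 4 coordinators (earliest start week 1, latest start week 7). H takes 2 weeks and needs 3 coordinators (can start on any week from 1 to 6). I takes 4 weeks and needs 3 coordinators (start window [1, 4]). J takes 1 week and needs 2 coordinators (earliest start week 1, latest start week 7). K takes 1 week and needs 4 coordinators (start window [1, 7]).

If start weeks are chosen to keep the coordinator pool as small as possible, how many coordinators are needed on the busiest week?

Early-start (F@1, G@1, H@1, I@1, J@1, K@1) gives peak 17: w1:17  w2:6  w3:3  w4:3  w5:0  w6:0  w7:0.
Shift H→2, I→2, J→4, K→6.
Schedule F@1, G@1, H@2, I@2, J@4, K@6: w1:5  w2:6  w3:6  w4:5  w5:3  w6:4  w7:0 — peak 6.

6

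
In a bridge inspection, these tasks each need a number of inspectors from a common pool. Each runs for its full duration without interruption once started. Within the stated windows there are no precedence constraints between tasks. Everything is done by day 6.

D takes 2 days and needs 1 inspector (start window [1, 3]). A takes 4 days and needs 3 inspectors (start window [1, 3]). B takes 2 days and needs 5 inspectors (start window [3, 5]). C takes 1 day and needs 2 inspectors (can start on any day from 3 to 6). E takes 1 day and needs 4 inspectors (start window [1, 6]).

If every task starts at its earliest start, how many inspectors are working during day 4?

8

At early start, day 4 has: A, B.
Demand: 3 + 5 = 8.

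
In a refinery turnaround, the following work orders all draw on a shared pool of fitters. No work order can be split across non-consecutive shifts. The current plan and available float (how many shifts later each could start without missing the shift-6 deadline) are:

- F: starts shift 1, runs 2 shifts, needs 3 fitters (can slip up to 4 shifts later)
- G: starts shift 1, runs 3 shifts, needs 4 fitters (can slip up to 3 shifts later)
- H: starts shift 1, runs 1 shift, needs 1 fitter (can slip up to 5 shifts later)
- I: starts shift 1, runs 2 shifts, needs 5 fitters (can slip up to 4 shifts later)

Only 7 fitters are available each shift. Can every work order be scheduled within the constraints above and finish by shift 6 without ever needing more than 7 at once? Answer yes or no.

Schedule F@1, G@1, H@3, I@4: s1:7  s2:7  s3:5  s4:5  s5:5  s6:0 — peak 7 ≤ 7.

yes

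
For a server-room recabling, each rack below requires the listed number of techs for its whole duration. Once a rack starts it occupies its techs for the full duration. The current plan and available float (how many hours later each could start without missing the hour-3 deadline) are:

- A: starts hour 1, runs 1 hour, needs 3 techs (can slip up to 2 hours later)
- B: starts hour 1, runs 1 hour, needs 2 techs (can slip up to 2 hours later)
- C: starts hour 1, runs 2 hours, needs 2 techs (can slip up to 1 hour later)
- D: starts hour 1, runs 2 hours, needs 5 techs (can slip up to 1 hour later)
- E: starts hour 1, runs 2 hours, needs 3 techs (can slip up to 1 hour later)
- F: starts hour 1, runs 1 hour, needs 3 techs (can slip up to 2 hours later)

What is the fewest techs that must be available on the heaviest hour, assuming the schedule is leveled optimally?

Early-start (A@1, B@1, C@1, D@1, E@1, F@1) gives peak 18: h1:18  h2:10  h3:0.
Shift D→2, F→3.
Schedule A@1, B@1, C@1, D@2, E@1, F@3: h1:10  h2:10  h3:8 — peak 10.
Total tech-hours = 28 over 3 hours ⇒ peak ≥ ⌈28/3⌉ = 10, so 10 is optimal.

10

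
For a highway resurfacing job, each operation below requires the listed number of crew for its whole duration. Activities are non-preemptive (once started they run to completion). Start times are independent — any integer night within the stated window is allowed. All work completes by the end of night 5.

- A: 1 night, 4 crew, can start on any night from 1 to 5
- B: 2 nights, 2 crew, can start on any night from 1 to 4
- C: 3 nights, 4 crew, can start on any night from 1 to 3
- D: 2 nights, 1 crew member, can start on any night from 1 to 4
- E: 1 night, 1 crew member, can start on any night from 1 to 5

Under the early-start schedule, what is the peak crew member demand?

Early-start schedule: A@1, B@1, C@1, D@1, E@1.
Load per night: night 1: 12, night 2: 7, night 3: 4, night 4: 0, night 5: 0.
Peak is 12.

12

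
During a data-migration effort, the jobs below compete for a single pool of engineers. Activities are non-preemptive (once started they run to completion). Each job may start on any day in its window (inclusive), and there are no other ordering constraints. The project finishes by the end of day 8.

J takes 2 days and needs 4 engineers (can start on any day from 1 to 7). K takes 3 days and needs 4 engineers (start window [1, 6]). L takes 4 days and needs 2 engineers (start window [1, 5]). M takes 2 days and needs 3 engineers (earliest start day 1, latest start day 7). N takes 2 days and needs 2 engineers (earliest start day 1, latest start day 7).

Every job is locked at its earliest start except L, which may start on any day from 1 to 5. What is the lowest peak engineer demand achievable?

13

L@1: d1:15  d2:15  d3:6  d4:2  d5:0  d6:0  d7:0  d8:0 → peak 15
L@2: d1:13  d2:15  d3:6  d4:2  d5:2  d6:0  d7:0  d8:0 → peak 15
L@3: d1:13  d2:13  d3:6  d4:2  d5:2  d6:2  d7:0  d8:0 → peak 13
L@4: d1:13  d2:13  d3:4  d4:2  d5:2  d6:2  d7:2  d8:0 → peak 13
L@5: d1:13  d2:13  d3:4  d4:0  d5:2  d6:2  d7:2  d8:2 → peak 13
Best is L@3, peak 13.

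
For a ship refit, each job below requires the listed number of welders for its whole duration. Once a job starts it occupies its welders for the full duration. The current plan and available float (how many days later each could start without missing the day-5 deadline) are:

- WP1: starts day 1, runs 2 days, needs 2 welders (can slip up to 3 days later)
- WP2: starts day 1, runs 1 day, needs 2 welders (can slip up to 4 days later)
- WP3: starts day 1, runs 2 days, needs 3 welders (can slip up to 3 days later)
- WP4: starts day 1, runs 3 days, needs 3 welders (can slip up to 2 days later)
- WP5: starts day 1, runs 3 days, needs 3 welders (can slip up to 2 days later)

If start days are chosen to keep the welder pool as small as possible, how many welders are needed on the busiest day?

Early-start (WP1@1, WP2@1, WP3@1, WP4@1, WP5@1) gives peak 13: d1:13  d2:11  d3:6  d4:0  d5:0.
Shift WP4→3, WP5→3.
Schedule WP1@1, WP2@1, WP3@1, WP4@3, WP5@3: d1:7  d2:5  d3:6  d4:6  d5:6 — peak 7.

7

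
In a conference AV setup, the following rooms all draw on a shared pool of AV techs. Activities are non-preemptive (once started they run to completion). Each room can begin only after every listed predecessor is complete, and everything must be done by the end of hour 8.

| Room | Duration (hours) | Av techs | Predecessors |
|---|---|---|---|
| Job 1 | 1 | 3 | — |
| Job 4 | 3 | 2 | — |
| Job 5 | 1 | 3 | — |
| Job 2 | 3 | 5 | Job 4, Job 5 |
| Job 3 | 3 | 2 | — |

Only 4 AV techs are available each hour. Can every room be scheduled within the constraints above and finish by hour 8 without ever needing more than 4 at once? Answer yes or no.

no

Total AV tech-hours = 33; over 8 hours the average is 33/8 > 4, so some hour must exceed 4.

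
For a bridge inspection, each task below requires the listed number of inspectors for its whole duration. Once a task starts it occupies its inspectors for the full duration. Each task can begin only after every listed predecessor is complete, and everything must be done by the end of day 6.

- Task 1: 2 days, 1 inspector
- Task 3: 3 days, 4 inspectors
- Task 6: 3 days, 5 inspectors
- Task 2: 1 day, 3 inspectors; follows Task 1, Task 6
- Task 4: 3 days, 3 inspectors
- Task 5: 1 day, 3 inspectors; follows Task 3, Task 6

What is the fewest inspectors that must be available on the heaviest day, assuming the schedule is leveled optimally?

9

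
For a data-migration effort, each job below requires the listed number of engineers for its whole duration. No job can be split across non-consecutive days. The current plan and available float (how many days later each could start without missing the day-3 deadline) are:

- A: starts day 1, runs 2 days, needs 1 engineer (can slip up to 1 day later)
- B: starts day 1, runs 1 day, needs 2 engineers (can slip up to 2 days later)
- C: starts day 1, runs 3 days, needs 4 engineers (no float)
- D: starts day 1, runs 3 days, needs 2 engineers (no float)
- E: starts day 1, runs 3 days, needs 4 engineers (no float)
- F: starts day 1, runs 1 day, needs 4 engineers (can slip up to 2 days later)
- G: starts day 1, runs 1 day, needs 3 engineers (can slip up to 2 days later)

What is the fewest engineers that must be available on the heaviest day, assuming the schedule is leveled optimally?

14

Early-start (A@1, B@1, C@1, D@1, E@1, F@1, G@1) gives peak 20: d1:20  d2:11  d3:10.
Shift F→3, G→2.
Schedule A@1, B@1, C@1, D@1, E@1, F@3, G@2: d1:13  d2:14  d3:14 — peak 14.
Total engineer-days = 41 over 3 days ⇒ peak ≥ ⌈41/3⌉ = 14, so 14 is optimal.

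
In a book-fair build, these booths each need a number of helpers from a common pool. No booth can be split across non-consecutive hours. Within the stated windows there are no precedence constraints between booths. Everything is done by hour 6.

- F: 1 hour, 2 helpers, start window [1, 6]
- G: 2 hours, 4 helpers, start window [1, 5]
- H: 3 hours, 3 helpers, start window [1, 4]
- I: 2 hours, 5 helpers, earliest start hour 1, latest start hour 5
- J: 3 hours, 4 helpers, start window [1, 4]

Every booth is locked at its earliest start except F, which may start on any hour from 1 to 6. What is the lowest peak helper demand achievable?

16

F@1: h1:18  h2:16  h3:7  h4:0  h5:0  h6:0 → peak 18
F@2: h1:16  h2:18  h3:7  h4:0  h5:0  h6:0 → peak 18
F@3: h1:16  h2:16  h3:9  h4:0  h5:0  h6:0 → peak 16
F@4: h1:16  h2:16  h3:7  h4:2  h5:0  h6:0 → peak 16
F@5: h1:16  h2:16  h3:7  h4:0  h5:2  h6:0 → peak 16
F@6: h1:16  h2:16  h3:7  h4:0  h5:0  h6:2 → peak 16
Best is F@3, peak 16.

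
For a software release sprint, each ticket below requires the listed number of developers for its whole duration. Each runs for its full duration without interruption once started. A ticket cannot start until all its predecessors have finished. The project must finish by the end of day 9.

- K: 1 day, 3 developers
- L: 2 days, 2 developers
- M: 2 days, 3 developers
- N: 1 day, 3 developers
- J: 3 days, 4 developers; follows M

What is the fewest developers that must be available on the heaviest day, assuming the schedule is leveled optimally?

4

Early-start (K@1, L@1, M@1, N@1, J@3) gives peak 11: d1:11  d2:5  d3:4  d4:4  d5:4  d6:0  d7:0  d8:0  d9:0.
Shift L→2, M→4, N→6, J→7.
Schedule K@1, L@2, M@4, N@6, J@7: d1:3  d2:2  d3:2  d4:3  d5:3  d6:3  d7:4  d8:4  d9:4 — peak 4.
Total developer-days = 28 over 9 days ⇒ peak ≥ ⌈28/9⌉ = 4, so 4 is optimal.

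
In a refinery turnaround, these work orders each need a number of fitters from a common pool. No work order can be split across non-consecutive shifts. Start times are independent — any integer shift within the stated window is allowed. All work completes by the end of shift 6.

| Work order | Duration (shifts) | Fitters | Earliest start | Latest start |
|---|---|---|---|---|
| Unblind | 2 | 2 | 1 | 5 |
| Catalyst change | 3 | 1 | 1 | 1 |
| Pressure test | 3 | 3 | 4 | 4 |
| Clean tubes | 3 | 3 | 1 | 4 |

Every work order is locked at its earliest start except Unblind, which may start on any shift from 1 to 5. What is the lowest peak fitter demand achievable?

Unblind@1: s1:6  s2:6  s3:4  s4:3  s5:3  s6:3 → peak 6
Unblind@2: s1:4  s2:6  s3:6  s4:3  s5:3  s6:3 → peak 6
Unblind@3: s1:4  s2:4  s3:6  s4:5  s5:3  s6:3 → peak 6
Unblind@4: s1:4  s2:4  s3:4  s4:5  s5:5  s6:3 → peak 5
Unblind@5: s1:4  s2:4  s3:4  s4:3  s5:5  s6:5 → peak 5
Best is Unblind@4, peak 5.

5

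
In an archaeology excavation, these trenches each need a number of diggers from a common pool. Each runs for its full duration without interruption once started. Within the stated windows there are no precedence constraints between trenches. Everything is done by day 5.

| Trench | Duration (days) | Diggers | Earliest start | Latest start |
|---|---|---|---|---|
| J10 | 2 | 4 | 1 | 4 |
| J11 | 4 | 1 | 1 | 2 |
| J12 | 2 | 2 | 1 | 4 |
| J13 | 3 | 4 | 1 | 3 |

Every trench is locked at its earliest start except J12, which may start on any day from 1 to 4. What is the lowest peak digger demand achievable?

9

J12@1: d1:11  d2:11  d3:5  d4:1  d5:0 → peak 11
J12@2: d1:9  d2:11  d3:7  d4:1  d5:0 → peak 11
J12@3: d1:9  d2:9  d3:7  d4:3  d5:0 → peak 9
J12@4: d1:9  d2:9  d3:5  d4:3  d5:2 → peak 9
Best is J12@3, peak 9.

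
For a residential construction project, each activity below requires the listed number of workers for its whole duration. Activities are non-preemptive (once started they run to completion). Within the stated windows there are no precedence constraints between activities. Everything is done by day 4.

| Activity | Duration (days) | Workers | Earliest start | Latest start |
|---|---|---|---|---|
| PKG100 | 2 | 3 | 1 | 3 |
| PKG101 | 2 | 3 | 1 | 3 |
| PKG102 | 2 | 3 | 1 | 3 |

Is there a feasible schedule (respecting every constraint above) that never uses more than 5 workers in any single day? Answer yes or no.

no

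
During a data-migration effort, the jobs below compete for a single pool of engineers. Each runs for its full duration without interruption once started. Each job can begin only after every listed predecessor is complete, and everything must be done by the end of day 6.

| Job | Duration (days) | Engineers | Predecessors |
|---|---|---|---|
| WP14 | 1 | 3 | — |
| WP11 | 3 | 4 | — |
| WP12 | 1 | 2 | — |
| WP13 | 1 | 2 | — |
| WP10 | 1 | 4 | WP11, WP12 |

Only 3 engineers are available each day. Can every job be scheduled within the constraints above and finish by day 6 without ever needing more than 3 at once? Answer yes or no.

Total engineer-days = 23; over 6 days the average is 23/6 > 3, so some day must exceed 3.

no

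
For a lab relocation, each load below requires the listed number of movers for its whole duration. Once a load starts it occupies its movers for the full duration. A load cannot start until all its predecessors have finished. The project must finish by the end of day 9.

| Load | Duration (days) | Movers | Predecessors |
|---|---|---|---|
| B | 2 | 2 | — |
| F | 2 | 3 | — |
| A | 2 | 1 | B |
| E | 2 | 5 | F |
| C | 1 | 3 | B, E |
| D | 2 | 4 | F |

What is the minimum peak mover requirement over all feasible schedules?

Early-start (B@1, F@1, A@3, E@3, C@5, D@3) gives peak 10: d1:5  d2:5  d3:10  d4:10  d5:3  d6:0  d7:0  d8:0  d9:0.
Shift E→5, C→7.
Schedule B@1, F@1, A@3, E@5, C@7, D@3: d1:5  d2:5  d3:5  d4:5  d5:5  d6:5  d7:3  d8:0  d9:0 — peak 5.

5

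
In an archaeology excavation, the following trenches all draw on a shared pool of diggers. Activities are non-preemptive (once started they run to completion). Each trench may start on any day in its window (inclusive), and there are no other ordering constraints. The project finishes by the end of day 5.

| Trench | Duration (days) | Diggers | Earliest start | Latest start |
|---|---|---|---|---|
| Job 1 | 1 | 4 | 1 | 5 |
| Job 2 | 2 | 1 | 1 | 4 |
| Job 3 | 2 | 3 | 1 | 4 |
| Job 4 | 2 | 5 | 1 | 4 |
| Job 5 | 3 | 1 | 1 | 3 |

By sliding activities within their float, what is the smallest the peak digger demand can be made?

5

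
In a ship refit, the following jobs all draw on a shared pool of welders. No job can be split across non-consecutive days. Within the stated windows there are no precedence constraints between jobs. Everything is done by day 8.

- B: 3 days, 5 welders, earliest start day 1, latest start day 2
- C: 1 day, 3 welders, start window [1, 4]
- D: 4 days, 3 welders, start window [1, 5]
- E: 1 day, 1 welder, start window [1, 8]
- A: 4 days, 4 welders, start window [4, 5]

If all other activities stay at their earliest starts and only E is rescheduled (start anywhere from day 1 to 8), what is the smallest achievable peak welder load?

E@1: d1:12  d2:8  d3:8  d4:7  d5:4  d6:4  d7:4  d8:0 → peak 12
E@2: d1:11  d2:9  d3:8  d4:7  d5:4  d6:4  d7:4  d8:0 → peak 11
E@3: d1:11  d2:8  d3:9  d4:7  d5:4  d6:4  d7:4  d8:0 → peak 11
E@4: d1:11  d2:8  d3:8  d4:8  d5:4  d6:4  d7:4  d8:0 → peak 11
E@5: d1:11  d2:8  d3:8  d4:7  d5:5  d6:4  d7:4  d8:0 → peak 11
E@6: d1:11  d2:8  d3:8  d4:7  d5:4  d6:5  d7:4  d8:0 → peak 11
E@7: d1:11  d2:8  d3:8  d4:7  d5:4  d6:4  d7:5  d8:0 → peak 11
E@8: d1:11  d2:8  d3:8  d4:7  d5:4  d6:4  d7:4  d8:1 → peak 11
Best is E@2, peak 11.

11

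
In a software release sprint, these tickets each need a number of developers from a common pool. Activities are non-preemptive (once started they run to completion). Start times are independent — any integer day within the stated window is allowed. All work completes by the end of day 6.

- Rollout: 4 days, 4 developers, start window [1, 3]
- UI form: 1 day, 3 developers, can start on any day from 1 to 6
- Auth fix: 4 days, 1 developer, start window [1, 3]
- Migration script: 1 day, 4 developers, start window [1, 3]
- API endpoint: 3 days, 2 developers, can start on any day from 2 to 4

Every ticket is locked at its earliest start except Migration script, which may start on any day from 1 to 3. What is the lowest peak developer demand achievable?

11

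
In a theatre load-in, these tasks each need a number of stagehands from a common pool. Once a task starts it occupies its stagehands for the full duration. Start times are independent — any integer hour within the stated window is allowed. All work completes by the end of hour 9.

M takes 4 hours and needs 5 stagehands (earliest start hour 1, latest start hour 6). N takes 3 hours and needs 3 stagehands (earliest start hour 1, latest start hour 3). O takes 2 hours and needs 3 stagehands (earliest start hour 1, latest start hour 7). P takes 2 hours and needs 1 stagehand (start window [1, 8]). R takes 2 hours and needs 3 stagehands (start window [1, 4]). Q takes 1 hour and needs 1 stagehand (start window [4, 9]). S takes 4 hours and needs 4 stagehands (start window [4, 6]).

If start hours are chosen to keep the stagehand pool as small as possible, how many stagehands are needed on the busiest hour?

8

Early-start (M@1, N@1, O@1, P@1, R@1, Q@4, S@4) gives peak 15: h1:15  h2:15  h3:8  h4:10  h5:4  h6:4  h7:4  h8:0  h9:0.
Shift O→5, P→5, R→4, Q→5, S→6.
Schedule M@1, N@1, O@5, P@5, R@4, Q@5, S@6: h1:8  h2:8  h3:8  h4:8  h5:8  h6:8  h7:4  h8:4  h9:4 — peak 8.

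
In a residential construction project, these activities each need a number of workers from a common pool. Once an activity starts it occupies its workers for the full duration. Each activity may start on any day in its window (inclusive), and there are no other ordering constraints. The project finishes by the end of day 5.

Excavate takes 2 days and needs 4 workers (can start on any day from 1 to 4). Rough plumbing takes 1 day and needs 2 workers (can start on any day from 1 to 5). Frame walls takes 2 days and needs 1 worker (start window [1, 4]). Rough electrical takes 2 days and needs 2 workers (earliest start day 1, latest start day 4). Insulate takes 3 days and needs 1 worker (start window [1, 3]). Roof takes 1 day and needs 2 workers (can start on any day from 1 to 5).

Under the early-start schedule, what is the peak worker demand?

12

Early-start schedule: Excavate@1, Rough plumbing@1, Frame walls@1, Rough electrical@1, Insulate@1, Roof@1.
Load per day: day 1: 12, day 2: 8, day 3: 1, day 4: 0, day 5: 0.
Peak is 12.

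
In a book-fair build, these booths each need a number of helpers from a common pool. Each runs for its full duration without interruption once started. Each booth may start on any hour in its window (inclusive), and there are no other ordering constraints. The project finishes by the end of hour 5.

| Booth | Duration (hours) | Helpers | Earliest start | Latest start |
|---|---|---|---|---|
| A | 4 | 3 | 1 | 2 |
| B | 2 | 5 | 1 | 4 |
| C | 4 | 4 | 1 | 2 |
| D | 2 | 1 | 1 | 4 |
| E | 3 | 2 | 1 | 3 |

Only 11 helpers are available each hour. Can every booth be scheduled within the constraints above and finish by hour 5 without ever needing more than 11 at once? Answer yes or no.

no

The minimum achievable peak is 12; 11 < 12, so no feasible schedule stays within the cap.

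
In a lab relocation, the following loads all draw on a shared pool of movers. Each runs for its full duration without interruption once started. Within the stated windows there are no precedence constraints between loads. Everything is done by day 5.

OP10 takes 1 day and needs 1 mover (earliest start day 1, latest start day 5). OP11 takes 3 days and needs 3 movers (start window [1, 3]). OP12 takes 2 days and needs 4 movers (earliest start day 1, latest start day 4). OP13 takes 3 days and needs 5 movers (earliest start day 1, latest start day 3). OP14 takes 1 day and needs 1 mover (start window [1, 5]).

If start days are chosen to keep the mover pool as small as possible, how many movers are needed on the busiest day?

Early-start (OP10@1, OP11@1, OP12@1, OP13@1, OP14@1) gives peak 14: d1:14  d2:12  d3:8  d4:0  d5:0.
Shift OP13→3, OP14→2.
Schedule OP10@1, OP11@1, OP12@1, OP13@3, OP14@2: d1:8  d2:8  d3:8  d4:5  d5:5 — peak 8.

8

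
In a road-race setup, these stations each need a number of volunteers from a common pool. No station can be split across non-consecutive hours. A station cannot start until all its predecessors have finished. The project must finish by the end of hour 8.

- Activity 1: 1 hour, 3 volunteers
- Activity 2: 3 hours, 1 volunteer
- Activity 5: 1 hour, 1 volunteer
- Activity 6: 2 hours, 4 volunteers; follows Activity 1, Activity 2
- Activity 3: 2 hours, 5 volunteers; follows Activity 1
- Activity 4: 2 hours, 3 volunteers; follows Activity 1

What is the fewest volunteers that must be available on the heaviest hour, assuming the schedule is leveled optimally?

Early-start (Activity 1@1, Activity 2@1, Activity 5@1, Activity 6@4, Activity 3@2, Activity 4@2) gives peak 9: h1:5  h2:9  h3:9  h4:4  h5:4  h6:0  h7:0  h8:0.
Shift Activity 3→6.
Schedule Activity 1@1, Activity 2@1, Activity 5@1, Activity 6@4, Activity 3@6, Activity 4@2: h1:5  h2:4  h3:4  h4:4  h5:4  h6:5  h7:5  h8:0 — peak 5.

5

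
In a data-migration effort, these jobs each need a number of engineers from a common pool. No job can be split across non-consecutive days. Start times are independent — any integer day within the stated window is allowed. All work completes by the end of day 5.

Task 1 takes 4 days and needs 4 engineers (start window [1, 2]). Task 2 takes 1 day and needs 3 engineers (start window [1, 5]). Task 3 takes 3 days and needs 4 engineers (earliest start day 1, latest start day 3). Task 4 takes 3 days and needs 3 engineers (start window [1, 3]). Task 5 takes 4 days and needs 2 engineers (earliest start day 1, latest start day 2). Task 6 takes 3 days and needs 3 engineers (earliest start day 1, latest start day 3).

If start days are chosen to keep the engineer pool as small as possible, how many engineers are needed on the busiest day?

16

Early-start (Task 1@1, Task 2@1, Task 3@1, Task 4@1, Task 5@1, Task 6@1) gives peak 19: d1:19  d2:16  d3:16  d4:6  d5:0.
Shift Task 6→2.
Schedule Task 1@1, Task 2@1, Task 3@1, Task 4@1, Task 5@1, Task 6@2: d1:16  d2:16  d3:16  d4:9  d5:0 — peak 16.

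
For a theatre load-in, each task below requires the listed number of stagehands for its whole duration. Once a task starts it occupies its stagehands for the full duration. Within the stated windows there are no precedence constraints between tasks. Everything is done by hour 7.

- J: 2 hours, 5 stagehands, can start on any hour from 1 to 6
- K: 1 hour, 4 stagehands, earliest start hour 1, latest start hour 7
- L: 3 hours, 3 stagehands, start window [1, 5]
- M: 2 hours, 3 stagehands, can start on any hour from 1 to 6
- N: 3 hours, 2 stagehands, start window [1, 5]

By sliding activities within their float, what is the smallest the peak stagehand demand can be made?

Early-start (J@1, K@1, L@1, M@1, N@1) gives peak 17: h1:17  h2:13  h3:5  h4:0  h5:0  h6:0  h7:0.
Shift K→3, L→4, M→6, N→3.
Schedule J@1, K@3, L@4, M@6, N@3: h1:5  h2:5  h3:6  h4:5  h5:5  h6:6  h7:3 — peak 6.

6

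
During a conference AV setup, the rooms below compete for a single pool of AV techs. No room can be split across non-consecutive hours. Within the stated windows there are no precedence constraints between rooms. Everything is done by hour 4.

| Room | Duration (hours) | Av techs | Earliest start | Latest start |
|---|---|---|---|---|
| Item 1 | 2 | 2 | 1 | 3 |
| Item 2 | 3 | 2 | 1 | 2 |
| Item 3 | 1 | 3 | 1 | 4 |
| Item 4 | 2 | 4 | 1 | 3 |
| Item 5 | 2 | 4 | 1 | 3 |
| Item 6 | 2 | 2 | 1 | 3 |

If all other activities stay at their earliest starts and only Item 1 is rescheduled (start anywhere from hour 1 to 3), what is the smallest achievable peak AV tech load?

Item 1@1: h1:17  h2:14  h3:2  h4:0 → peak 17
Item 1@2: h1:15  h2:14  h3:4  h4:0 → peak 15
Item 1@3: h1:15  h2:12  h3:4  h4:2 → peak 15
Best is Item 1@2, peak 15.

15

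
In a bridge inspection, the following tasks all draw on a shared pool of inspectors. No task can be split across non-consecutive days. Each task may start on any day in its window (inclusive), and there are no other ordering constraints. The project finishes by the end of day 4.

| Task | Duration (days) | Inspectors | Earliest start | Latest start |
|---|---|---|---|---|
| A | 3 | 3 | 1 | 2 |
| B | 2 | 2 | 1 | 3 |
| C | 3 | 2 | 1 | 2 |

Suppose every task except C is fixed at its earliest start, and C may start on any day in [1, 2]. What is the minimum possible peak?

C@1: d1:7  d2:7  d3:5  d4:0 → peak 7
C@2: d1:5  d2:7  d3:5  d4:2 → peak 7
Best is C@1, peak 7.

7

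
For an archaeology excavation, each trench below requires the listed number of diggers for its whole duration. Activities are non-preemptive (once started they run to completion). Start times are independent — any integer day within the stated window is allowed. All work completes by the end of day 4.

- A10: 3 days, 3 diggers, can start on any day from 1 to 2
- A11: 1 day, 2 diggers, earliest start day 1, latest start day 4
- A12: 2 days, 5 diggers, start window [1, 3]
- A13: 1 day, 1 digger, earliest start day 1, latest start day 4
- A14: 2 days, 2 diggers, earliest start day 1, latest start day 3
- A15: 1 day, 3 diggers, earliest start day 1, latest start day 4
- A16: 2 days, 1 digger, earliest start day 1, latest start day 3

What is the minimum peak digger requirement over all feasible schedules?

8

Early-start (A10@1, A11@1, A12@1, A13@1, A14@1, A15@1, A16@1) gives peak 17: d1:17  d2:11  d3:3  d4:0.
Shift A12→3, A13→2, A15→4.
Schedule A10@1, A11@1, A12@3, A13@2, A14@1, A15@4, A16@1: d1:8  d2:7  d3:8  d4:8 — peak 8.
Total digger-days = 31 over 4 days ⇒ peak ≥ ⌈31/4⌉ = 8, so 8 is optimal.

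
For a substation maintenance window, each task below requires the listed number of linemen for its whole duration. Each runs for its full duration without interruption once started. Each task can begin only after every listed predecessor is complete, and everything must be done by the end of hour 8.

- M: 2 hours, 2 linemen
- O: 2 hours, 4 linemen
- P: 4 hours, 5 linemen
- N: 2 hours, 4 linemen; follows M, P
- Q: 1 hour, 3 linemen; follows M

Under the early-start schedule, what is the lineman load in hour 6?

4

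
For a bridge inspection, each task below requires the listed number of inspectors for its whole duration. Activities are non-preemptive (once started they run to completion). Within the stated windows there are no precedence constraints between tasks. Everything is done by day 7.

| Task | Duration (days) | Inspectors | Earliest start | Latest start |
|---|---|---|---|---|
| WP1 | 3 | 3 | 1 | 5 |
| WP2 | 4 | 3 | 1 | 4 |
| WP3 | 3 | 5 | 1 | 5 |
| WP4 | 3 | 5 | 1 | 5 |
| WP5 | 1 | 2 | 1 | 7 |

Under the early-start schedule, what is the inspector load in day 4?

3

At early start, day 4 has: WP2.
Demand: 3 = 3.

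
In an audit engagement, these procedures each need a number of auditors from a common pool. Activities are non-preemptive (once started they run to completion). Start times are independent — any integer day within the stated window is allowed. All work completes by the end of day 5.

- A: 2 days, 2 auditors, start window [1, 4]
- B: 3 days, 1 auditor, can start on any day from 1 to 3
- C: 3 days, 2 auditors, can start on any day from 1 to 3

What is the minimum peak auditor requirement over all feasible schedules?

Early-start (A@1, B@1, C@1) gives peak 5: d1:5  d2:5  d3:3  d4:0  d5:0.
Shift C→3.
Schedule A@1, B@1, C@3: d1:3  d2:3  d3:3  d4:2  d5:2 — peak 3.
Total auditor-days = 13 over 5 days ⇒ peak ≥ ⌈13/5⌉ = 3, so 3 is optimal.

3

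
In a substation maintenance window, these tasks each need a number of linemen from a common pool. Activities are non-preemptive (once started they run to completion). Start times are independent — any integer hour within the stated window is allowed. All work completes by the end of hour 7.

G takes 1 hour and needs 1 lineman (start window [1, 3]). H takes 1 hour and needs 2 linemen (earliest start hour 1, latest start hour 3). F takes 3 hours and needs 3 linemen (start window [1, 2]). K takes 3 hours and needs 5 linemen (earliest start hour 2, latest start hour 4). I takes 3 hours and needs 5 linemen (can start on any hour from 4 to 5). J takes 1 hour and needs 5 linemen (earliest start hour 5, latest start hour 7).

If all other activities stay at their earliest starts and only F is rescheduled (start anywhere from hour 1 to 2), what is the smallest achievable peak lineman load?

F@1: h1:6  h2:8  h3:8  h4:10  h5:10  h6:5  h7:0 → peak 10
F@2: h1:3  h2:8  h3:8  h4:13  h5:10  h6:5  h7:0 → peak 13
Best is F@1, peak 10.

10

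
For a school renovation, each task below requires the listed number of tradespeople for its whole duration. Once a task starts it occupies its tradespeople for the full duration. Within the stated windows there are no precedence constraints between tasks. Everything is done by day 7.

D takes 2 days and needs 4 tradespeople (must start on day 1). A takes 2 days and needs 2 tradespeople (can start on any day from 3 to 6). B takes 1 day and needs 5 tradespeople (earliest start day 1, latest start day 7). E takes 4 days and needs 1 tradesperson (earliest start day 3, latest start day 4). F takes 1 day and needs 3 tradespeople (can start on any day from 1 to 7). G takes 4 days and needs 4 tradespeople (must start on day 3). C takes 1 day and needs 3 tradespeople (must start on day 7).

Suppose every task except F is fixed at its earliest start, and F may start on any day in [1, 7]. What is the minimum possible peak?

9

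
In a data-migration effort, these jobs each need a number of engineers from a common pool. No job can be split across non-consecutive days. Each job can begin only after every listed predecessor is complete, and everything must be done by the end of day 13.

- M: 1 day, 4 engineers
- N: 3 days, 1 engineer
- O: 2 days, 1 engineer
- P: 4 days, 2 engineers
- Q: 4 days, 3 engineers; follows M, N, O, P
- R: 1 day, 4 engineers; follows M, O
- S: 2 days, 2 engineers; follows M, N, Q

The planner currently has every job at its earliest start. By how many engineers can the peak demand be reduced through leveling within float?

Early-start peak: d1:8  d2:4  d3:7  d4:2  d5:3  d6:3  d7:3  d8:3  d9:2  d10:2  d11:0  d12:0  d13:0 ⇒ 8.
Leveled (M@1, N@2, O@2, P@2, Q@6, R@10, S@11): d1:4  d2:4  d3:4  d4:3  d5:2  d6:3  d7:3  d8:3  d9:3  d10:4  d11:2  d12:2  d13:0 ⇒ 4.
Reduction 8 − 4 = 4.

4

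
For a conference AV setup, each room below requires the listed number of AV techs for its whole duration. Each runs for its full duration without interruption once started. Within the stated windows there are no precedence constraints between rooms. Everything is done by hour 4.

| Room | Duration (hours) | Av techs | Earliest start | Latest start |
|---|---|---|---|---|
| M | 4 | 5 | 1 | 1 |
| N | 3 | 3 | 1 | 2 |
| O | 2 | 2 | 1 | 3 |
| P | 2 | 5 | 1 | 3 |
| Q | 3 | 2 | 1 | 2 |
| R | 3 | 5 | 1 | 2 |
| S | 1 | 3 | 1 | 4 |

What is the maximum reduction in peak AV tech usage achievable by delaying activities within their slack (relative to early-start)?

5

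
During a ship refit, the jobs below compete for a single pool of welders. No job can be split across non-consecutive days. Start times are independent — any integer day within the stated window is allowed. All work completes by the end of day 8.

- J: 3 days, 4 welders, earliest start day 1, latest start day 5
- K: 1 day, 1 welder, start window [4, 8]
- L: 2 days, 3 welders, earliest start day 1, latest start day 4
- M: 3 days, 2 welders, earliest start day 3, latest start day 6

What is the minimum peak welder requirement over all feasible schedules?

4

Early-start (J@1, K@4, L@1, M@3) gives peak 7: d1:7  d2:7  d3:6  d4:3  d5:2  d6:0  d7:0  d8:0.
Shift L→4, M→6.
Schedule J@1, K@4, L@4, M@6: d1:4  d2:4  d3:4  d4:4  d5:3  d6:2  d7:2  d8:2 — peak 4.
Total welder-days = 25 over 8 days ⇒ peak ≥ ⌈25/8⌉ = 4, so 4 is optimal.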